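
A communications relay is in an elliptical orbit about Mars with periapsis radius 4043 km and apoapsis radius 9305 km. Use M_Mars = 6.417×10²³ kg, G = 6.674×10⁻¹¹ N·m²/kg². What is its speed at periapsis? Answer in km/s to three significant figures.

μ = GM = 6.674×10⁻¹¹ × 6.417×10²³ = 4.283×10¹³ m³/s².
Semi-major axis a = (r_p + r_a)/2 = 6674.0 km = 6.674×10⁶ m.
Vis-viva: v² = μ(2/r − 1/a) = 4.283×10¹³ × (4.947×10⁻⁷ − 1.498×10⁻⁷) = 1.477×10⁷ m²/s².
v = 3843 m/s = 3.843 km/s.

v ≈ 3.84 km/s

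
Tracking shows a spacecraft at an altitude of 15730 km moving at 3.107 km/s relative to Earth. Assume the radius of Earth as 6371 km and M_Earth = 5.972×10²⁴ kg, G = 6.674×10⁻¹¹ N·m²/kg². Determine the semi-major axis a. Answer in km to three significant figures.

μ = GM = 6.674×10⁻¹¹ × 5.972×10²⁴ = 3.986×10¹⁴ m³/s².
r = 6371 + 15730 = 22101 km = 2.210×10⁷ m.
Vis-viva rearranged: 1/a = 2/r − v²/μ = 9.049×10⁻⁸ − 2.422×10⁻⁸ = 6.627×10⁻⁸ m⁻¹.
a = 1.509×10⁷ m = 15089 km.

a ≈ 15100 km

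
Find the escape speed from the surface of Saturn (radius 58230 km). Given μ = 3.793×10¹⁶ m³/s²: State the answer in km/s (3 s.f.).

v_esc ≈ 36.1 km/s

r = R = 5.823×10⁷ m.
Escape speed v_esc = √(2μ/r) = √(2 × 3.793×10¹⁶ / 5.823×10⁷) = √(1.303×10⁹) = 36090 m/s.
= 36.09 km/s.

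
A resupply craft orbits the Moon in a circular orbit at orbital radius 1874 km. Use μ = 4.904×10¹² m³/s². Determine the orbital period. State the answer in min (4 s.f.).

r = 1874 km = 1.874×10⁶ m.
Kepler's third law: T = 2π√(r³/μ) = 2π√((1.874×10⁶)³ / 4.904×10¹²).
r³/μ = 1.342×10⁶ s², so T = 2π × 1.158×10³ = 7.279×10³ s.
Converting: 7.279×10³ s ÷ 60.00 = 121.3 min.

T ≈ 121.3 min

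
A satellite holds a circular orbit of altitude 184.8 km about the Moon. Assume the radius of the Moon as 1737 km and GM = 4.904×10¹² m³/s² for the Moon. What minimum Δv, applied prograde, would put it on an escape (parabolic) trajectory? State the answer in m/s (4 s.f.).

Δv ≈ 661.7 m/s

r = 1737 + 184.8 = 1921.8 km = 1.9218×10⁶ m.
Circular speed v_c = √(μ/r) = 1597 m/s.
Escape speed v_esc = √(2μ/r) = √2 × v_c = 2259 m/s.
Δv = v_esc − v_c = 661.7 m/s.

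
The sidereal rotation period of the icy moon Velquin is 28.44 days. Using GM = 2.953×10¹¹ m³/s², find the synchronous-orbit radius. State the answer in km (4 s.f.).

T = 28.44 days = 2.457×10⁶ s.
A synchronous orbit has period T, so by Kepler's third law a = (μT²/4π²)^(1/3).
μT²/4π² = 2.953×10¹¹ × (2.457×10⁶)² / 39.48 = 4.516×10²² m³.
a = 3.561×10⁷ m = 35612 km.

r_sync ≈ 35610 km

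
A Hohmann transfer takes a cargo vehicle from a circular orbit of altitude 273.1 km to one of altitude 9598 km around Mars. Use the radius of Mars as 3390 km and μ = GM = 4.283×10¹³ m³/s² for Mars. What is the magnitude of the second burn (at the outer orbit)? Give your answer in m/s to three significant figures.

Δv ≈ 611 m/s

r₁ = 3390 + 273.1 = 3663.1 km = 3.6631×10⁶ m.
r₂ = 3390 + 9598 = 12988 km = 1.2988×10⁷ m.
Transfer ellipse a_t = (r₁ + r₂)/2 = 8.326×10⁶ m.
At r₁: circular v_c1 = √(μ/r₁) = 3419 m/s; transfer-periapsis v_p = √[μ(2/r₁ − 1/a_t)] = 4271 m/s.
At r₂: circular v_c2 = √(μ/r₂) = 1816 m/s; transfer-apoapsis v_a = √[μ(2/r₂ − 1/a_t)] = 1205 m/s.
Δv₂ = v_c2 − v_a = 611.4 m/s.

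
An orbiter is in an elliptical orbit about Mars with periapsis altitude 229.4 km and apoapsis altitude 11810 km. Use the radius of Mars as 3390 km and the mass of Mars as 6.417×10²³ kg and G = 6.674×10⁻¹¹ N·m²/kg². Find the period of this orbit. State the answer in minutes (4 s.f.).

μ = GM = 6.674×10⁻¹¹ × 6.417×10²³ = 4.283×10¹³ m³/s².
r_p = 3390 + 229.4 = 3619.4 km = 3.6194×10⁶ m.
r_a = 3390 + 11810 = 15200 km = 1.5200×10⁷ m.
Semi-major axis a = (r_p + r_a)/2 = (3619.4 + 15200)/2 = 9409.7 km = 9.410×10⁶ m.
By Kepler's third law T = 2π√(a³/μ) = 2π × 4.411×10³ = 2.771×10⁴ s.
= 461.9 minutes.

T ≈ 461.9 minutes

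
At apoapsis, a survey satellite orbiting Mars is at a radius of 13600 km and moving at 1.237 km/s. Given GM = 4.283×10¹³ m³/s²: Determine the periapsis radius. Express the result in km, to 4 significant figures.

r_a = 1.360×10⁷ m.
Specific energy ε = v²/2 − μ/r = -2.384×10⁶ J/kg, so a = −μ/(2ε) = 8.982×10⁶ m.
The apsides satisfy r_p + r_a = 2a, so the periapsis radius is 2a − r_a = 4.364×10⁶ m = 4364.2 km.

periapsis radius ≈ 4364 km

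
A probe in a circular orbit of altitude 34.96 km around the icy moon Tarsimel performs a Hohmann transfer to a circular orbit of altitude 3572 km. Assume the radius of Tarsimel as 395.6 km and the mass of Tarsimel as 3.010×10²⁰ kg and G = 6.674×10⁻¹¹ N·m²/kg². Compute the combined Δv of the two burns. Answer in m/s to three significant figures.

μ = GM = 6.674×10⁻¹¹ × 3.010×10²⁰ = 2.009×10¹⁰ m³/s².
r₁ = 395.6 + 34.96 = 430.56 km = 4.3056×10⁵ m.
r₂ = 395.6 + 3572 = 3967.6 km = 3.9676×10⁶ m.
Transfer ellipse a_t = (r₁ + r₂)/2 = 2.199×10⁶ m.
At r₁: circular v_c1 = √(μ/r₁) = 216.0 m/s; transfer-periapsis v_p = √[μ(2/r₁ − 1/a_t)] = 290.1 m/s.
Δv₁ = v_p − v_c1 = 74.13 m/s.
At r₂: circular v_c2 = √(μ/r₂) = 71.16 m/s; transfer-apoapsis v_a = √[μ(2/r₂ − 1/a_t)] = 31.49 m/s.
Δv₂ = v_c2 − v_a = 39.67 m/s.
Total Δv = Δv₁ + Δv₂ = 113.8 m/s.

Δv_total ≈ 114 m/s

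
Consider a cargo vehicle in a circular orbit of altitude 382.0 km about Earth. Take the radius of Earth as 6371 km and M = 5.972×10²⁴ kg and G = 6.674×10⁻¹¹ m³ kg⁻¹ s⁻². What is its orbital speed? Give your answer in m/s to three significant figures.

v ≈ 7680 m/s

μ = GM = 6.674×10⁻¹¹ × 5.972×10²⁴ = 3.986×10¹⁴ m³/s².
r = 6371 + 382.0 = 6753.0 km = 6.7530×10⁶ m.
For a circular orbit v = √(μ/r) = √(3.986×10¹⁴ / 6.753×10⁶) = √(5.902×10⁷) = 7683 m/s.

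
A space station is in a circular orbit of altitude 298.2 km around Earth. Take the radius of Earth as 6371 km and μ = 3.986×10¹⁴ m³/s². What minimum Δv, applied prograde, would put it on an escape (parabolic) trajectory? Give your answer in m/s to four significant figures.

r = 6371 + 298.2 = 6669.2 km = 6.6692×10⁶ m.
Circular speed v_c = √(μ/r) = 7731 m/s.
Escape speed v_esc = √(2μ/r) = √2 × v_c = 10930 m/s.
Δv = v_esc − v_c = 3202 m/s.

Δv ≈ 3202 m/s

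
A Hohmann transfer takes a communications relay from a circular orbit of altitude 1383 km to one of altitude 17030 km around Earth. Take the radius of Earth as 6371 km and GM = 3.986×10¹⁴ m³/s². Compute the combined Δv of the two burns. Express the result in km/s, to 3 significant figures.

r₁ = 6371 + 1383 = 7754.0 km = 7.7540×10⁶ m.
r₂ = 6371 + 17030 = 23401 km = 2.3401×10⁷ m.
Transfer ellipse a_t = (r₁ + r₂)/2 = 1.558×10⁷ m.
At r₁: circular v_c1 = √(μ/r₁) = 7170 m/s; transfer-perigee v_p = √[μ(2/r₁ − 1/a_t)] = 8788 m/s.
Δv₁ = v_p − v_c1 = 1618 m/s.
At r₂: circular v_c2 = √(μ/r₂) = 4127 m/s; transfer-apogee v_a = √[μ(2/r₂ − 1/a_t)] = 2912 m/s.
Δv₂ = v_c2 − v_a = 1215 m/s.
Total Δv = Δv₁ + Δv₂ = 2833 m/s = 2.833 km/s.

Δv_total ≈ 2.83 km/s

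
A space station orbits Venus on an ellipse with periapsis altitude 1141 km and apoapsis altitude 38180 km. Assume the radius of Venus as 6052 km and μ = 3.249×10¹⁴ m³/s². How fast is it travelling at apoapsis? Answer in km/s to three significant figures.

v ≈ 1.43 km/s

r_p = 6052 + 1141 = 7193.0 km = 7.1930×10⁶ m.
r_a = 6052 + 38180 = 44232 km = 4.4232×10⁷ m.
Semi-major axis a = (r_p + r_a)/2 = 25712 km = 2.571×10⁷ m.
Vis-viva: v² = μ(2/r − 1/a) = 3.249×10¹⁴ × (4.522×10⁻⁸ − 3.889×10⁻⁸) = 2.055×10⁶ m²/s².
v = 1433 m/s = 1.433 km/s.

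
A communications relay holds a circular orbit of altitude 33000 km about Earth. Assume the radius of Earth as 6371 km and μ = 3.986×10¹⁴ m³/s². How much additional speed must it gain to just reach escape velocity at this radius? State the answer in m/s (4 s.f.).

r = 6371 + 33000 = 39371 km = 3.9371×10⁷ m.
Circular speed v_c = √(μ/r) = 3182 m/s.
Escape speed v_esc = √(2μ/r) = √2 × v_c = 4500 m/s.
Δv = v_esc − v_c = 1318 m/s.

Δv ≈ 1318 m/s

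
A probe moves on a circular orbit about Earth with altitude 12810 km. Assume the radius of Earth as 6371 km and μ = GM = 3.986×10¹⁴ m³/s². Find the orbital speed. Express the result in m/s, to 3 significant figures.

r = 6371 + 12810 = 19181 km = 1.9181×10⁷ m.
For a circular orbit v = √(μ/r) = √(3.986×10¹⁴ / 1.918×10⁷) = √(2.078×10⁷) = 4559 m/s.

v ≈ 4560 m/s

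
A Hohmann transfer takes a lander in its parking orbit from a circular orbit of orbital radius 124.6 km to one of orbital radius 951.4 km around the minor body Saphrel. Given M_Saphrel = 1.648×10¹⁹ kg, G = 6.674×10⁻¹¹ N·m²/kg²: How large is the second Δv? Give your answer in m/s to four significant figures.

Δv ≈ 17.64 m/s

μ = GM = 6.674×10⁻¹¹ × 1.648×10¹⁹ = 1.100×10⁹ m³/s².
r₁ = 124.6 km = 1.246×10⁵ m.
r₂ = 951.4 km = 9.514×10⁵ m.
Transfer ellipse a_t = (r₁ + r₂)/2 = 5.380×10⁵ m.
At r₁: circular v_c1 = √(μ/r₁) = 93.95 m/s; transfer-periapsis v_p = √[μ(2/r₁ − 1/a_t)] = 124.9 m/s.
At r₂: circular v_c2 = √(μ/r₂) = 34.00 m/s; transfer-apoapsis v_a = √[μ(2/r₂ − 1/a_t)] = 16.36 m/s.
Δv₂ = v_c2 − v_a = 17.64 m/s.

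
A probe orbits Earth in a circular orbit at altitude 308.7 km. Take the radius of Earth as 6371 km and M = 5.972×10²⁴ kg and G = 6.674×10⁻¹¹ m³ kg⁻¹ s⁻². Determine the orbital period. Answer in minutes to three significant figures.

T ≈ 90.6 minutes

μ = GM = 6.674×10⁻¹¹ × 5.972×10²⁴ = 3.986×10¹⁴ m³/s².
r = 6371 + 308.7 = 6679.7 km = 6.6797×10⁶ m.
Kepler's third law: T = 2π√(r³/μ) = 2π√((6.680×10⁶)³ / 3.986×10¹⁴).
r³/μ = 7.478×10⁵ s², so T = 2π × 8.647×10² = 5.433×10³ s.
Converting: 5.433×10³ s ÷ 60.00 = 90.55 minutes.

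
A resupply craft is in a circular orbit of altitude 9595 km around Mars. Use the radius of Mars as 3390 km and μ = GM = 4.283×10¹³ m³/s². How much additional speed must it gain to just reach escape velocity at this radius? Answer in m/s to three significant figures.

Δv ≈ 752 m/s

r = 3390 + 9595 = 12985 km = 1.2985×10⁷ m.
Circular speed v_c = √(μ/r) = 1816 m/s.
Escape speed v_esc = √(2μ/r) = √2 × v_c = 2568 m/s.
Δv = v_esc − v_c = 752.3 m/s.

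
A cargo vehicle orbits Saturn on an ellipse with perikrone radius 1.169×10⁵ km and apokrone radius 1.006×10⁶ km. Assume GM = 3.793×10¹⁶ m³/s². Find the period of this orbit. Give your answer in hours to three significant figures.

Semi-major axis a = (r_p + r_a)/2 = (1.1690×10⁵ + 1.0060×10⁶)/2 = 5.6145×10⁵ km = 5.614×10⁸ m.
By Kepler's third law T = 2π√(a³/μ) = 2π × 6.831×10⁴ = 4.292×10⁵ s.
= 119.2 hours.

T ≈ 119 hours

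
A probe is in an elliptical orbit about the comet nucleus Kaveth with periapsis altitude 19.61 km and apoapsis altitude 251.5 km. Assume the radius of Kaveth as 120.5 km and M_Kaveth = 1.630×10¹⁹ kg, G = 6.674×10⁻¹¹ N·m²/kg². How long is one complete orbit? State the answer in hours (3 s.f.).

T ≈ 6.86 hours

μ = GM = 6.674×10⁻¹¹ × 1.630×10¹⁹ = 1.088×10⁹ m³/s².
r_p = 120.5 + 19.61 = 140.11 km = 1.4011×10⁵ m.
r_a = 120.5 + 251.5 = 372.00 km = 3.7200×10⁵ m.
Semi-major axis a = (r_p + r_a)/2 = (140.11 + 372.00)/2 = 256.06 km = 2.561×10⁵ m.
By Kepler's third law T = 2π√(a³/μ) = 2π × 3.928×10³ = 2.468×10⁴ s.
= 6.856 hours.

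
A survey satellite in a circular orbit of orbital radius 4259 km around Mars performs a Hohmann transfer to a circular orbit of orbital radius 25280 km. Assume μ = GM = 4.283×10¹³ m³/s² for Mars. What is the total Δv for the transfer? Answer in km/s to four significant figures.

Δv_total ≈ 1.580 km/s

r₁ = 4259 km = 4.259×10⁶ m.
r₂ = 25280 km = 2.528×10⁷ m.
Transfer ellipse a_t = (r₁ + r₂)/2 = 1.477×10⁷ m.
At r₁: circular v_c1 = √(μ/r₁) = 3171 m/s; transfer-periapsis v_p = √[μ(2/r₁ − 1/a_t)] = 4149 m/s.
Δv₁ = v_p − v_c1 = 977.7 m/s.
At r₂: circular v_c2 = √(μ/r₂) = 1302 m/s; transfer-apoapsis v_a = √[μ(2/r₂ − 1/a_t)] = 699.0 m/s.
Δv₂ = v_c2 − v_a = 602.7 m/s.
Total Δv = Δv₁ + Δv₂ = 1580 m/s = 1.580 km/s.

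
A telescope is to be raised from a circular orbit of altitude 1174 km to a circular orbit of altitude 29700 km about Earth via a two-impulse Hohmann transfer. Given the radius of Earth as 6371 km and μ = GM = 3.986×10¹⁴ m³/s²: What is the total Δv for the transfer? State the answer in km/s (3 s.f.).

Δv_total ≈ 3.45 km/s

r₁ = 6371 + 1174 = 7545.0 km = 7.5450×10⁶ m.
r₂ = 6371 + 29700 = 36071 km = 3.6071×10⁷ m.
Transfer ellipse a_t = (r₁ + r₂)/2 = 2.181×10⁷ m.
At r₁: circular v_c1 = √(μ/r₁) = 7268 m/s; transfer-perigee v_p = √[μ(2/r₁ − 1/a_t)] = 9348 m/s.
Δv₁ = v_p − v_c1 = 2079 m/s.
At r₂: circular v_c2 = √(μ/r₂) = 3324 m/s; transfer-apogee v_a = √[μ(2/r₂ − 1/a_t)] = 1955 m/s.
Δv₂ = v_c2 − v_a = 1369 m/s.
Total Δv = Δv₁ + Δv₂ = 3448 m/s = 3.448 km/s.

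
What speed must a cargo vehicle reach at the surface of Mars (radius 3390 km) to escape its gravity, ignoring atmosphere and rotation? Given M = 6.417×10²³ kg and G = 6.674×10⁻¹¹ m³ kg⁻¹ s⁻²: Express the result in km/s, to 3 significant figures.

v_esc ≈ 5.03 km/s

μ = GM = 6.674×10⁻¹¹ × 6.417×10²³ = 4.283×10¹³ m³/s².
r = R = 3.390×10⁶ m.
Escape speed v_esc = √(2μ/r) = √(2 × 4.283×10¹³ / 3.390×10⁶) = √(2.527×10⁷) = 5027 m/s.
= 5.027 km/s.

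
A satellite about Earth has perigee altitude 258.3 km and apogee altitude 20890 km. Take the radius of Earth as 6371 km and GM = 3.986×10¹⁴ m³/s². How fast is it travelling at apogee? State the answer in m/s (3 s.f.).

v ≈ 2390 m/s

r_p = 6371 + 258.3 = 6629.3 km = 6.6293×10⁶ m.
r_a = 6371 + 20890 = 27261 km = 2.7261×10⁷ m.
Semi-major axis a = (r_p + r_a)/2 = 16945 km = 1.695×10⁷ m.
Vis-viva: v² = μ(2/r − 1/a) = 3.986×10¹⁴ × (7.336×10⁻⁸ − 5.901×10⁻⁸) = 5.720×10⁶ m²/s².
v = 2392 m/s.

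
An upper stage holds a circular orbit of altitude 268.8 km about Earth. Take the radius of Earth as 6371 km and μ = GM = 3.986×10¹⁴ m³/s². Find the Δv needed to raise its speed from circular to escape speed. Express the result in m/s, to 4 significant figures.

Δv ≈ 3209 m/s

r = 6371 + 268.8 = 6639.8 km = 6.6398×10⁶ m.
Circular speed v_c = √(μ/r) = 7748 m/s.
Escape speed v_esc = √(2μ/r) = √2 × v_c = 10960 m/s.
Δv = v_esc − v_c = 3209 m/s.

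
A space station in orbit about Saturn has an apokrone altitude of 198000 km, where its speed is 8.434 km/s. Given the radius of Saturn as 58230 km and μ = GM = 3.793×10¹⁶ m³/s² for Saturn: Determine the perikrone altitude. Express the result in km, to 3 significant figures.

perikrone altitude ≈ 22800 km

r_a = 58230 + 198000 = 2.5623×10⁵ km = 2.562×10⁸ m.
Specific energy ε = v²/2 − μ/r = -1.125×10⁸ J/kg, so a = −μ/(2ε) = 1.686×10⁸ m.
The apsides satisfy r_p + r_a = 2a, so the perikrone radius is 2a − r_a = 8.103×10⁷ m = 81031 km.
Perikrone altitude = 81031 − 58230 = 22801 km.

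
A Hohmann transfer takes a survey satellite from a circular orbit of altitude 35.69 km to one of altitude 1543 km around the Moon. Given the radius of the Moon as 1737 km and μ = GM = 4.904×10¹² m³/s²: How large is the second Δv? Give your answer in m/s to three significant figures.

r₁ = 1737 + 35.69 = 1772.7 km = 1.7727×10⁶ m.
r₂ = 1737 + 1543 = 3280.0 km = 3.2800×10⁶ m.
Transfer ellipse a_t = (r₁ + r₂)/2 = 2.526×10⁶ m.
At r₁: circular v_c1 = √(μ/r₁) = 1663 m/s; transfer-perilune v_p = √[μ(2/r₁ − 1/a_t)] = 1895 m/s.
At r₂: circular v_c2 = √(μ/r₂) = 1223 m/s; transfer-apolune v_a = √[μ(2/r₂ − 1/a_t)] = 1024 m/s.
Δv₂ = v_c2 − v_a = 198.5 m/s.

Δv ≈ 198 m/s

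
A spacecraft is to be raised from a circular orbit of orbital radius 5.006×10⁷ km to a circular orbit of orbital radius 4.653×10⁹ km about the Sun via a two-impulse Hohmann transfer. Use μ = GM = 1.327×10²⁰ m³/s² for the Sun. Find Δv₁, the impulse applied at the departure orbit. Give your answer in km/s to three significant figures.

r₁ = 5.006×10⁷ km = 5.006×10¹⁰ m.
r₂ = 4.653×10⁹ km = 4.653×10¹² m.
Transfer ellipse a_t = (r₁ + r₂)/2 = 2.352×10¹² m.
At r₁: circular v_c1 = √(μ/r₁) = 51490 m/s; transfer-perihelion v_p = √[μ(2/r₁ − 1/a_t)] = 72420 m/s.
Δv₁ = v_p − v_c1 = 20940 m/s.
= 20.94 km/s.

Δv ≈ 20.9 km/s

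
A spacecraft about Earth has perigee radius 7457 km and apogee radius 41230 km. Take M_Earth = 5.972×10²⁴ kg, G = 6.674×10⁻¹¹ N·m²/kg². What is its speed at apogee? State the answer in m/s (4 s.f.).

μ = GM = 6.674×10⁻¹¹ × 5.972×10²⁴ = 3.986×10¹⁴ m³/s².
Semi-major axis a = (r_p + r_a)/2 = 24344 km = 2.434×10⁷ m.
Vis-viva: v² = μ(2/r − 1/a) = 3.986×10¹⁴ × (4.851×10⁻⁸ − 4.108×10⁻⁸) = 2.961×10⁶ m²/s².
v = 1721 m/s.

v ≈ 1721 m/s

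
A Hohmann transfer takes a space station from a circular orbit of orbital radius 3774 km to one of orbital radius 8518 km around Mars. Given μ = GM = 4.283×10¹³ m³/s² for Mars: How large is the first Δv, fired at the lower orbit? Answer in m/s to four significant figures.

r₁ = 3774 km = 3.774×10⁶ m.
r₂ = 8518 km = 8.518×10⁶ m.
Transfer ellipse a_t = (r₁ + r₂)/2 = 6.146×10⁶ m.
At r₁: circular v_c1 = √(μ/r₁) = 3369 m/s; transfer-periapsis v_p = √[μ(2/r₁ − 1/a_t)] = 3966 m/s.
Δv₁ = v_p − v_c1 = 597.2 m/s.

Δv ≈ 597.2 m/s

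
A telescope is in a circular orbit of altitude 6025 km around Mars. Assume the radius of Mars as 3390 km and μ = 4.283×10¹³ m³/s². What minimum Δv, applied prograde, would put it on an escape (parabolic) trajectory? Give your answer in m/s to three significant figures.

Δv ≈ 883 m/s

r = 3390 + 6025 = 9415.0 km = 9.4150×10⁶ m.
Circular speed v_c = √(μ/r) = 2133 m/s.
Escape speed v_esc = √(2μ/r) = √2 × v_c = 3016 m/s.
Δv = v_esc − v_c = 883.5 m/s.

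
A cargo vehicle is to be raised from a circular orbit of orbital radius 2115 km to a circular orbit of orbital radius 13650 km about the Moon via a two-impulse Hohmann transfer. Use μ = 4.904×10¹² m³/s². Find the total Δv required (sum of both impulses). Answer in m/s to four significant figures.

r₁ = 2115 km = 2.115×10⁶ m.
r₂ = 13650 km = 1.365×10⁷ m.
Transfer ellipse a_t = (r₁ + r₂)/2 = 7.882×10⁶ m.
At r₁: circular v_c1 = √(μ/r₁) = 1523 m/s; transfer-perilune v_p = √[μ(2/r₁ − 1/a_t)] = 2004 m/s.
Δv₁ = v_p − v_c1 = 481.1 m/s.
At r₂: circular v_c2 = √(μ/r₂) = 599.4 m/s; transfer-apolune v_a = √[μ(2/r₂ − 1/a_t)] = 310.5 m/s.
Δv₂ = v_c2 − v_a = 288.9 m/s.
Total Δv = Δv₁ + Δv₂ = 770.0 m/s.

Δv_total ≈ 770.0 m/s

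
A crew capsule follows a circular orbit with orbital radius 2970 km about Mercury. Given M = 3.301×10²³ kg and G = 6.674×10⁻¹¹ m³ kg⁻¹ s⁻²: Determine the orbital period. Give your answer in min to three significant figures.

μ = GM = 6.674×10⁻¹¹ × 3.301×10²³ = 2.203×10¹³ m³/s².
r = 2970 km = 2.970×10⁶ m.
Kepler's third law: T = 2π√(r³/μ) = 2π√((2.970×10⁶)³ / 2.203×10¹³).
r³/μ = 1.189×10⁶ s², so T = 2π × 1.090×10³ = 6.852×10³ s.
Converting: 6.852×10³ s ÷ 60.00 = 114.2 min.

T ≈ 114 min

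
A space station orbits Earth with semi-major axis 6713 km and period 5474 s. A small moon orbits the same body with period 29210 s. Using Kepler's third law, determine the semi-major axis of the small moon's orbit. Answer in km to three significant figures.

Kepler's third law: a³ ∝ T², so a₂ = a₁ (T₂/T₁)^(2/3).
T₂/T₁ = 5.336, (T₂/T₁)^(2/3) = 3.054.
a₂ = 6713 × 3.054 = 20500 km.

a₂ ≈ 20500 km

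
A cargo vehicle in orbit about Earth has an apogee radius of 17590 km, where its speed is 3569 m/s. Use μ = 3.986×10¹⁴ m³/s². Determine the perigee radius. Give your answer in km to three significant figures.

r_a = 1.759×10⁷ m.
Specific energy ε = v²/2 − μ/r = -1.629×10⁷ J/kg, so a = −μ/(2ε) = 1.223×10⁷ m.
The apsides satisfy r_p + r_a = 2a, so the perigee radius is 2a − r_a = 6.876×10⁶ m = 6876.4 km.

perigee radius ≈ 6880 km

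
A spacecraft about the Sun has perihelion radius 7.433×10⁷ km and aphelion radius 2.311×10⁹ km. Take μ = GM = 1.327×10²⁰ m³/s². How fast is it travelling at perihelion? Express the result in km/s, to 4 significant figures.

Semi-major axis a = (r_p + r_a)/2 = 1.1927×10⁹ km = 1.193×10¹² m.
Vis-viva: v² = μ(2/r − 1/a) = 1.327×10²⁰ × (2.691×10⁻¹¹ − 8.385×10⁻¹³) = 3.459×10⁹ m²/s².
v = 58820 m/s = 58.82 km/s.

v ≈ 58.82 km/s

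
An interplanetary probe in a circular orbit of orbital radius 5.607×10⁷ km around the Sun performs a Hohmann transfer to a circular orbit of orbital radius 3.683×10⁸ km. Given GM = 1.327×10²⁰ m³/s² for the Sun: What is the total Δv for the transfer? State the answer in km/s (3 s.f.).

r₁ = 5.607×10⁷ km = 5.607×10¹⁰ m.
r₂ = 3.683×10⁸ km = 3.683×10¹¹ m.
Transfer ellipse a_t = (r₁ + r₂)/2 = 2.122×10¹¹ m.
At r₁: circular v_c1 = √(μ/r₁) = 48650 m/s; transfer-perihelion v_p = √[μ(2/r₁ − 1/a_t)] = 64090 m/s.
Δv₁ = v_p − v_c1 = 15440 m/s.
At r₂: circular v_c2 = √(μ/r₂) = 18980 m/s; transfer-aphelion v_a = √[μ(2/r₂ − 1/a_t)] = 9758 m/s.
Δv₂ = v_c2 − v_a = 9224 m/s.
Total Δv = Δv₁ + Δv₂ = 24670 m/s = 24.67 km/s.

Δv_total ≈ 24.7 km/s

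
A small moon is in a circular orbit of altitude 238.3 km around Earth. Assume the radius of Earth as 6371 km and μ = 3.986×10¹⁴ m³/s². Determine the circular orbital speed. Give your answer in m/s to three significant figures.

r = 6371 + 238.3 = 6609.3 km = 6.6093×10⁶ m.
For a circular orbit v = √(μ/r) = √(3.986×10¹⁴ / 6.609×10⁶) = √(6.031×10⁷) = 7766 m/s.

v ≈ 7770 m/s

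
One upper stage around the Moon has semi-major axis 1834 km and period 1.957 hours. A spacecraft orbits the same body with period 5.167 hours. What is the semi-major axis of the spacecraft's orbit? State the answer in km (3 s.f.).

a₂ ≈ 3500 km

Kepler's third law: a³ ∝ T², so a₂ = a₁ (T₂/T₁)^(2/3).
T₂/T₁ = 2.640, (T₂/T₁)^(2/3) = 1.910.
a₂ = 1834 × 1.910 = 3503 km.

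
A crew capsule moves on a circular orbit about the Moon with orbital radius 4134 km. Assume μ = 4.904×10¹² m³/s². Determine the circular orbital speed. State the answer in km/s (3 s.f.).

r = 4134 km = 4.134×10⁶ m.
For a circular orbit v = √(μ/r) = √(4.904×10¹² / 4.134×10⁶) = √(1.186×10⁶) = 1089 m/s.
That is 1.089 km/s.

v ≈ 1.09 km/s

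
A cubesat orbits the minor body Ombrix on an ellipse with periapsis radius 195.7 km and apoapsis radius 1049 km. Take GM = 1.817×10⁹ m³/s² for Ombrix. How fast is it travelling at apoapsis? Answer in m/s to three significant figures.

v ≈ 23.3 m/s

Semi-major axis a = (r_p + r_a)/2 = 622.35 km = 6.224×10⁵ m.
Vis-viva: v² = μ(2/r − 1/a) = 1.817×10⁹ × (1.907×10⁻⁶ − 1.607×10⁻⁶) = 5.447×10² m²/s².
v = 23.34 m/s.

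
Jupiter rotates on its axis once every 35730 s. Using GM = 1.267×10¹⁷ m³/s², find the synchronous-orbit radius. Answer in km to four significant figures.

A synchronous orbit has period T, so by Kepler's third law a = (μT²/4π²)^(1/3).
μT²/4π² = 1.267×10¹⁷ × (3.573×10⁴)² / 39.48 = 4.097×10²⁴ m³.
a = 1.600×10⁸ m = 1.6002×10⁵ km.

r_sync ≈ 1.600×10⁵ km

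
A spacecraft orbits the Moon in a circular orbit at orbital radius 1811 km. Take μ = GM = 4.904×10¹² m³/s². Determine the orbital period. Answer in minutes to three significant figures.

r = 1811 km = 1.811×10⁶ m.
Kepler's third law: T = 2π√(r³/μ) = 2π√((1.811×10⁶)³ / 4.904×10¹²).
r³/μ = 1.211×10⁶ s², so T = 2π × 1.101×10³ = 6.915×10³ s.
Converting: 6.915×10³ s ÷ 60.00 = 115.2 minutes.

T ≈ 115 minutes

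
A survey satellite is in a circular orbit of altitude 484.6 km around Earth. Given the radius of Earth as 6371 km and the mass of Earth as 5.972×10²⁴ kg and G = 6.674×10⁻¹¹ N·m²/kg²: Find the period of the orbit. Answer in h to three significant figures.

T ≈ 1.57 h

μ = GM = 6.674×10⁻¹¹ × 5.972×10²⁴ = 3.986×10¹⁴ m³/s².
r = 6371 + 484.6 = 6855.6 km = 6.8556×10⁶ m.
Kepler's third law: T = 2π√(r³/μ) = 2π√((6.856×10⁶)³ / 3.986×10¹⁴).
r³/μ = 8.084×10⁵ s², so T = 2π × 8.991×10² = 5.649×10³ s.
Converting: 5.649×10³ s ÷ 3600 = 1.569 h.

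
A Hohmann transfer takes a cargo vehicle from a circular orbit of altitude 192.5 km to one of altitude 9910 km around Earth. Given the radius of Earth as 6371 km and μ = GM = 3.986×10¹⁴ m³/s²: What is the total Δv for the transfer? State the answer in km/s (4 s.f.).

r₁ = 6371 + 192.5 = 6563.5 km = 6.5635×10⁶ m.
r₂ = 6371 + 9910 = 16281 km = 1.6281×10⁷ m.
Transfer ellipse a_t = (r₁ + r₂)/2 = 1.142×10⁷ m.
At r₁: circular v_c1 = √(μ/r₁) = 7793 m/s; transfer-perigee v_p = √[μ(2/r₁ − 1/a_t)] = 9304 m/s.
Δv₁ = v_p − v_c1 = 1511 m/s.
At r₂: circular v_c2 = √(μ/r₂) = 4948 m/s; transfer-apogee v_a = √[μ(2/r₂ − 1/a_t)] = 3751 m/s.
Δv₂ = v_c2 − v_a = 1197 m/s.
Total Δv = Δv₁ + Δv₂ = 2708 m/s = 2.708 km/s.

Δv_total ≈ 2.708 km/s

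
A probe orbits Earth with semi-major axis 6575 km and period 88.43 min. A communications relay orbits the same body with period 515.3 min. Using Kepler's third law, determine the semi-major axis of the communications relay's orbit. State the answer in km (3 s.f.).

Kepler's third law: a³ ∝ T², so a₂ = a₁ (T₂/T₁)^(2/3).
T₂/T₁ = 5.827, (T₂/T₁)^(2/3) = 3.238.
a₂ = 6575 × 3.238 = 21290 km.

a₂ ≈ 21300 km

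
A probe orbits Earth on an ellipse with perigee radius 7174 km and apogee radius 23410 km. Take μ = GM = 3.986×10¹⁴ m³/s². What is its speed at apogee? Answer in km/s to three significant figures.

v ≈ 2.83 km/s

Semi-major axis a = (r_p + r_a)/2 = 15292 km = 1.529×10⁷ m.
Vis-viva: v² = μ(2/r − 1/a) = 3.986×10¹⁴ × (8.543×10⁻⁸ − 6.539×10⁻⁸) = 7.988×10⁶ m²/s².
v = 2826 m/s = 2.826 km/s.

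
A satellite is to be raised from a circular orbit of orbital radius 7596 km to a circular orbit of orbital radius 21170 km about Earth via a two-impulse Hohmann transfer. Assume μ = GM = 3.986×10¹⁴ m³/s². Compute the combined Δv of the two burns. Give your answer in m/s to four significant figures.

r₁ = 7596 km = 7.596×10⁶ m.
r₂ = 21170 km = 2.117×10⁷ m.
Transfer ellipse a_t = (r₁ + r₂)/2 = 1.438×10⁷ m.
At r₁: circular v_c1 = √(μ/r₁) = 7244 m/s; transfer-perigee v_p = √[μ(2/r₁ − 1/a_t)] = 8788 m/s.
Δv₁ = v_p − v_c1 = 1544 m/s.
At r₂: circular v_c2 = √(μ/r₂) = 4339 m/s; transfer-apogee v_a = √[μ(2/r₂ − 1/a_t)] = 3153 m/s.
Δv₂ = v_c2 − v_a = 1186 m/s.
Total Δv = Δv₁ + Δv₂ = 2730 m/s.

Δv_total ≈ 2730 m/s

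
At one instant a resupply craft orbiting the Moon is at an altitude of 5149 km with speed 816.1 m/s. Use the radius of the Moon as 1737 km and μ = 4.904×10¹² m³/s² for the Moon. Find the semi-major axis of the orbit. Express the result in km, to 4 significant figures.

a ≈ 6467 km

r = 1737 + 5149 = 6886.0 km = 6.886×10⁶ m.
Specific orbital energy ε = v²/2 − μ/r = (816.1)²/2 − 4.904×10¹²/6.886×10⁶ = -3.792×10⁵ J/kg.
Since ε = −μ/(2a), a = −μ/(2ε) = 6.467×10⁶ m = 6466.9 km.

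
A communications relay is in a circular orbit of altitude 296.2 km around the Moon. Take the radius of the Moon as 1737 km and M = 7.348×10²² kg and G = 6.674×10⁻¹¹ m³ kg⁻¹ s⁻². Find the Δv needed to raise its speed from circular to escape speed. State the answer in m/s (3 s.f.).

μ = GM = 6.674×10⁻¹¹ × 7.348×10²² = 4.904×10¹² m³/s².
r = 1737 + 296.2 = 2033.2 km = 2.0332×10⁶ m.
Circular speed v_c = √(μ/r) = 1553 m/s.
Escape speed v_esc = √(2μ/r) = √2 × v_c = 2196 m/s.
Δv = v_esc − v_c = 643.3 m/s.

Δv ≈ 643 m/s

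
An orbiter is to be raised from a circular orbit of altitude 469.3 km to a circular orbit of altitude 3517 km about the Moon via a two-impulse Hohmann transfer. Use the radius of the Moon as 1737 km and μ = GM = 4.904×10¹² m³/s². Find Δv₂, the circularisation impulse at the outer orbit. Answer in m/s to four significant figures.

Δv ≈ 223.1 m/s

r₁ = 1737 + 469.3 = 2206.3 km = 2.2063×10⁶ m.
r₂ = 1737 + 3517 = 5254.0 km = 5.2540×10⁶ m.
Transfer ellipse a_t = (r₁ + r₂)/2 = 3.730×10⁶ m.
At r₁: circular v_c1 = √(μ/r₁) = 1491 m/s; transfer-perilune v_p = √[μ(2/r₁ − 1/a_t)] = 1769 m/s.
At r₂: circular v_c2 = √(μ/r₂) = 966.1 m/s; transfer-apolune v_a = √[μ(2/r₂ − 1/a_t)] = 743.0 m/s.
Δv₂ = v_c2 − v_a = 223.1 m/s.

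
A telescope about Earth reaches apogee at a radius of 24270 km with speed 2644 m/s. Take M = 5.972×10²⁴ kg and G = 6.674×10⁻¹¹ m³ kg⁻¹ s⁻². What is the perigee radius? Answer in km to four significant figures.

μ = GM = 6.674×10⁻¹¹ × 5.972×10²⁴ = 3.986×10¹⁴ m³/s².
r_a = 2.427×10⁷ m.
Specific energy ε = v²/2 − μ/r = -1.293×10⁷ J/kg, so a = −μ/(2ε) = 1.542×10⁷ m.
The apsides satisfy r_p + r_a = 2a, so the perigee radius is 2a − r_a = 6.562×10⁶ m = 6562.4 km.

perigee radius ≈ 6562 km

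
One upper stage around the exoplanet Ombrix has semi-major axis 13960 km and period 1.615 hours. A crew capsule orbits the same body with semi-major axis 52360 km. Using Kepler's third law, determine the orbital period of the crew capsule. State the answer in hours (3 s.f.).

T₂ ≈ 11.7 hours

Kepler's third law: T² ∝ a³, so T₂ = T₁ (a₂/a₁)^(3/2).
a₂/a₁ = 3.751, (a₂/a₁)^(3/2) = 7.264.
T₂ = 1.615 × 7.264 = 11.73 hours.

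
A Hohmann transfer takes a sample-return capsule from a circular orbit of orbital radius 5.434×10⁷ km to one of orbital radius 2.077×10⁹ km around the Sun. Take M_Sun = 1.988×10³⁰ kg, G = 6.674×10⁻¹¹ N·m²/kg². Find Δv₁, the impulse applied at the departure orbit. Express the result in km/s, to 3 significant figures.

Δv ≈ 19.6 km/s

μ = GM = 6.674×10⁻¹¹ × 1.988×10³⁰ = 1.327×10²⁰ m³/s².
r₁ = 5.434×10⁷ km = 5.434×10¹⁰ m.
r₂ = 2.077×10⁹ km = 2.077×10¹² m.
Transfer ellipse a_t = (r₁ + r₂)/2 = 1.066×10¹² m.
At r₁: circular v_c1 = √(μ/r₁) = 49410 m/s; transfer-perihelion v_p = √[μ(2/r₁ − 1/a_t)] = 68980 m/s.
Δv₁ = v_p − v_c1 = 19570 m/s.
= 19.57 km/s.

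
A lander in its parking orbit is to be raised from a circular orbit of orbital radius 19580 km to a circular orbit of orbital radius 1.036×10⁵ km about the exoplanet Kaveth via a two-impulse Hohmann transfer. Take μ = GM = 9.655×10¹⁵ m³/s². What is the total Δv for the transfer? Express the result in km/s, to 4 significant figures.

r₁ = 19580 km = 1.958×10⁷ m.
r₂ = 1.036×10⁵ km = 1.036×10⁸ m.
Transfer ellipse a_t = (r₁ + r₂)/2 = 6.159×10⁷ m.
At r₁: circular v_c1 = √(μ/r₁) = 22210 m/s; transfer-periapsis v_p = √[μ(2/r₁ − 1/a_t)] = 28800 m/s.
Δv₁ = v_p − v_c1 = 6594 m/s.
At r₂: circular v_c2 = √(μ/r₂) = 9654 m/s; transfer-apoapsis v_a = √[μ(2/r₂ − 1/a_t)] = 5443 m/s.
Δv₂ = v_c2 − v_a = 4211 m/s.
Total Δv = Δv₁ + Δv₂ = 10800 m/s = 10.80 km/s.

Δv_total ≈ 10.80 km/s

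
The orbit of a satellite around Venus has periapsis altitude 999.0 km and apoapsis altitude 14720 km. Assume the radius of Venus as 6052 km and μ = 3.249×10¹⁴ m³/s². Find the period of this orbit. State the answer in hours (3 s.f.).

T ≈ 5.02 hours

r_p = 6052 + 999.0 = 7051.0 km = 7.0510×10⁶ m.
r_a = 6052 + 14720 = 20772 km = 2.0772×10⁷ m.
Semi-major axis a = (r_p + r_a)/2 = (7051.0 + 20772)/2 = 13912 km = 1.391×10⁷ m.
By Kepler's third law T = 2π√(a³/μ) = 2π × 2.879×10³ = 1.809×10⁴ s.
= 5.024 hours.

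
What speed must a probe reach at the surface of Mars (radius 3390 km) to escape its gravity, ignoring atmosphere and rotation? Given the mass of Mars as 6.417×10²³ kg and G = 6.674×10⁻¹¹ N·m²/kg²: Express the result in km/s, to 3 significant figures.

v_esc ≈ 5.03 km/s

μ = GM = 6.674×10⁻¹¹ × 6.417×10²³ = 4.283×10¹³ m³/s².
r = R = 3.390×10⁶ m.
Escape speed v_esc = √(2μ/r) = √(2 × 4.283×10¹³ / 3.390×10⁶) = √(2.527×10⁷) = 5027 m/s.
= 5.027 km/s.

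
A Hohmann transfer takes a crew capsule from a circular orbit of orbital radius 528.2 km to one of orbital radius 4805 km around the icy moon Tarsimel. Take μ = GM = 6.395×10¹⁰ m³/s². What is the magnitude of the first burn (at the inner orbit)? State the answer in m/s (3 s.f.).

r₁ = 528.2 km = 5.282×10⁵ m.
r₂ = 4805 km = 4.805×10⁶ m.
Transfer ellipse a_t = (r₁ + r₂)/2 = 2.667×10⁶ m.
At r₁: circular v_c1 = √(μ/r₁) = 348.0 m/s; transfer-periapsis v_p = √[μ(2/r₁ − 1/a_t)] = 467.1 m/s.
Δv₁ = v_p − v_c1 = 119.1 m/s.

Δv ≈ 119 m/s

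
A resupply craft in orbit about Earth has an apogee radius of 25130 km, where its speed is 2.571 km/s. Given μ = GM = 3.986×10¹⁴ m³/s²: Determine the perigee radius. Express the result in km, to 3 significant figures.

perigee radius ≈ 6610 km

r_a = 2.513×10⁷ m.
Specific energy ε = v²/2 − μ/r = -1.256×10⁷ J/kg, so a = −μ/(2ε) = 1.587×10⁷ m.
The apsides satisfy r_p + r_a = 2a, so the perigee radius is 2a − r_a = 6.615×10⁶ m = 6614.5 km.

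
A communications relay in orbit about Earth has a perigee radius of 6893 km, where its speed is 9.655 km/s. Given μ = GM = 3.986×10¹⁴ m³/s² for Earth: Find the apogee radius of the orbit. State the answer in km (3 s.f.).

apogee radius ≈ 28600 km

r_p = 6.893×10⁶ m.
Specific energy ε = v²/2 − μ/r = -1.122×10⁷ J/kg, so a = −μ/(2ε) = 1.777×10⁷ m.
The apsides satisfy r_p + r_a = 2a, so the apogee radius is 2a − r_p = 2.864×10⁷ m = 28641 km.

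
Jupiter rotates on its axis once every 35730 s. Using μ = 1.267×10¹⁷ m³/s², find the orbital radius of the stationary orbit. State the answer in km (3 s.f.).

r_sync ≈ 1.60×10⁵ km

A synchronous orbit has period T, so by Kepler's third law a = (μT²/4π²)^(1/3).
μT²/4π² = 1.267×10¹⁷ × (3.573×10⁴)² / 39.48 = 4.097×10²⁴ m³.
a = 1.600×10⁸ m = 1.6002×10⁵ km.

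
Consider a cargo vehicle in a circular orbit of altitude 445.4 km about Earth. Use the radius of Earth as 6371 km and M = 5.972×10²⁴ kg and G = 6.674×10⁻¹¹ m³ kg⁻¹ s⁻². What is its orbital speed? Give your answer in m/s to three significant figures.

μ = GM = 6.674×10⁻¹¹ × 5.972×10²⁴ = 3.986×10¹⁴ m³/s².
r = 6371 + 445.4 = 6816.4 km = 6.8164×10⁶ m.
For a circular orbit v = √(μ/r) = √(3.986×10¹⁴ / 6.816×10⁶) = √(5.847×10⁷) = 7647 m/s.

v ≈ 7650 m/s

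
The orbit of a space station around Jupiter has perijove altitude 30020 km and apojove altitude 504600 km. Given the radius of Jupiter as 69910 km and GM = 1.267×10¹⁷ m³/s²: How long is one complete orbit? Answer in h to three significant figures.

T ≈ 30.4 h

r_p = 69910 + 30020 = 99930 km = 9.9930×10⁷ m.
r_a = 69910 + 504600 = 574510 km = 5.7451×10⁸ m.
Semi-major axis a = (r_p + r_a)/2 = (99930 + 5.7451×10⁵)/2 = 3.3722×10⁵ km = 3.372×10⁸ m.
By Kepler's third law T = 2π√(a³/μ) = 2π × 1.740×10⁴ = 1.093×10⁵ s.
= 30.36 h.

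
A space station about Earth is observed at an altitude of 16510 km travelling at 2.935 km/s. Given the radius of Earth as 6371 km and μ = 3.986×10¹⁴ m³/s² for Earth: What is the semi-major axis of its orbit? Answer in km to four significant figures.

a ≈ 15200 km

r = 6371 + 16510 = 22881 km = 2.288×10⁷ m.
Specific orbital energy ε = v²/2 − μ/r = (2935)²/2 − 3.986×10¹⁴/2.288×10⁷ = -1.311×10⁷ J/kg.
Since ε = −μ/(2a), a = −μ/(2ε) = 1.520×10⁷ m = 15198 km.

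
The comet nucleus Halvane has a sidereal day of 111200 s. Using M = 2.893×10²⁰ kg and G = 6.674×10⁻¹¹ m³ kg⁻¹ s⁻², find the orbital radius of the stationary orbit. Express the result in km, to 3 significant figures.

μ = GM = 6.674×10⁻¹¹ × 2.893×10²⁰ = 1.931×10¹⁰ m³/s².
A synchronous orbit has period T, so by Kepler's third law a = (μT²/4π²)^(1/3).
μT²/4π² = 1.931×10¹⁰ × (1.112×10⁵)² / 39.48 = 6.048×10¹⁸ m³.
a = 1.822×10⁶ m = 1821.9 km.

r_sync ≈ 1820 km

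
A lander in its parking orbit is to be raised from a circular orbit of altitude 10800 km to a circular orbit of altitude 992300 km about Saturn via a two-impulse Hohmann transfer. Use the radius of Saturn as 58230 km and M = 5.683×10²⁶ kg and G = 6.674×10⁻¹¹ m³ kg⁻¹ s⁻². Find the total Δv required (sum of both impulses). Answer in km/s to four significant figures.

μ = GM = 6.674×10⁻¹¹ × 5.683×10²⁶ = 3.793×10¹⁶ m³/s².
r₁ = 58230 + 10800 = 69030 km = 6.9030×10⁷ m.
r₂ = 58230 + 992300 = 1050500 km = 1.0505×10⁹ m.
Transfer ellipse a_t = (r₁ + r₂)/2 = 5.598×10⁸ m.
At r₁: circular v_c1 = √(μ/r₁) = 23440 m/s; transfer-perikrone v_p = √[μ(2/r₁ − 1/a_t)] = 32110 m/s.
Δv₁ = v_p − v_c1 = 8671 m/s.
At r₂: circular v_c2 = √(μ/r₂) = 6009 m/s; transfer-apokrone v_a = √[μ(2/r₂ − 1/a_t)] = 2110 m/s.
Δv₂ = v_c2 − v_a = 3899 m/s.
Total Δv = Δv₁ + Δv₂ = 12570 m/s = 12.57 km/s.

Δv_total ≈ 12.57 km/s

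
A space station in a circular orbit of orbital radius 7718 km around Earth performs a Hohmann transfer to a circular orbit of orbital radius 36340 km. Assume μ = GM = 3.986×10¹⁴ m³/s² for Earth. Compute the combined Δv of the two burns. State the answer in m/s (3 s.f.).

r₁ = 7718 km = 7.718×10⁶ m.
r₂ = 36340 km = 3.634×10⁷ m.
Transfer ellipse a_t = (r₁ + r₂)/2 = 2.203×10⁷ m.
At r₁: circular v_c1 = √(μ/r₁) = 7186 m/s; transfer-perigee v_p = √[μ(2/r₁ − 1/a_t)] = 9230 m/s.
Δv₁ = v_p − v_c1 = 2044 m/s.
At r₂: circular v_c2 = √(μ/r₂) = 3312 m/s; transfer-apogee v_a = √[μ(2/r₂ − 1/a_t)] = 1960 m/s.
Δv₂ = v_c2 − v_a = 1352 m/s.
Total Δv = Δv₁ + Δv₂ = 3395 m/s.

Δv_total ≈ 3400 m/s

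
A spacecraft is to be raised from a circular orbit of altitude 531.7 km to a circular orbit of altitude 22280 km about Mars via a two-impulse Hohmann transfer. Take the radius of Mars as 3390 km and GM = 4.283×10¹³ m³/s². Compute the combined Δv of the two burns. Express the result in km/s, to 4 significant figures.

Δv_total ≈ 1.675 km/s

r₁ = 3390 + 531.7 = 3921.7 km = 3.9217×10⁶ m.
r₂ = 3390 + 22280 = 25670 km = 2.5670×10⁷ m.
Transfer ellipse a_t = (r₁ + r₂)/2 = 1.480×10⁷ m.
At r₁: circular v_c1 = √(μ/r₁) = 3305 m/s; transfer-periapsis v_p = √[μ(2/r₁ − 1/a_t)] = 4353 m/s.
Δv₁ = v_p − v_c1 = 1048 m/s.
At r₂: circular v_c2 = √(μ/r₂) = 1292 m/s; transfer-apoapsis v_a = √[μ(2/r₂ − 1/a_t)] = 665.0 m/s.
Δv₂ = v_c2 − v_a = 626.7 m/s.
Total Δv = Δv₁ + Δv₂ = 1675 m/s = 1.675 km/s.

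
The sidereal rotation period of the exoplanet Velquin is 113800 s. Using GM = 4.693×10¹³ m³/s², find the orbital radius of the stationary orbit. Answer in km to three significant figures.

r_sync ≈ 24900 km

A synchronous orbit has period T, so by Kepler's third law a = (μT²/4π²)^(1/3).
μT²/4π² = 4.693×10¹³ × (1.138×10⁵)² / 39.48 = 1.539×10²² m³.
a = 2.488×10⁷ m = 24877 km.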